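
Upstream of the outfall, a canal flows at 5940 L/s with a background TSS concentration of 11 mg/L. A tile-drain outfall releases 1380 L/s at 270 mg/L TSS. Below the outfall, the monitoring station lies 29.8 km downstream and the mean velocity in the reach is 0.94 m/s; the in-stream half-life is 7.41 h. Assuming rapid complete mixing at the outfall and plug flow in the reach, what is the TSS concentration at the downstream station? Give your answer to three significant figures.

26.3 mg/L

Mass balance: C = (5940·11.00 + 1380·270.0) / 7320 = 437900/7320 = 59.83 mg/L.
Travel time t = 29.8·1000 / 0.94 = 31700 s = 8.806 h.
Half-life 7.41 h → k = ln 2 / 7.41 = 0.09354 h⁻¹ = 2.245 d⁻¹.
Applying C = C₀e^(−kt): 59.83 × 0.4388 = 26.25 mg/L.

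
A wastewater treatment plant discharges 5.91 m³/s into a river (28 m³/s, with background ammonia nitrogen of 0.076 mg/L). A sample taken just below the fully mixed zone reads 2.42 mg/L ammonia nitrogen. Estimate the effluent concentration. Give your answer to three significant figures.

13.5 mg/L

Mass balance: 28.00·0.07600 + 5.910·Cₑ = 33.91·2.420
→ Cₑ = (33.91·2.420 − 28.00·0.07600) / 5.910 = 13.53 mg/L.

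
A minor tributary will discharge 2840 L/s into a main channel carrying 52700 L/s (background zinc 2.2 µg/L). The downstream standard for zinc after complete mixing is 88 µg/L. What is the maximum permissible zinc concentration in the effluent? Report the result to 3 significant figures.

At the limit, (Qr·Cr + Qe·Cₑ)/(Qr + Qe) = 88:
Cₑ = (55540·88 − 52700·2.200) / 2840 = 1680 µg/L.

1680 µg/L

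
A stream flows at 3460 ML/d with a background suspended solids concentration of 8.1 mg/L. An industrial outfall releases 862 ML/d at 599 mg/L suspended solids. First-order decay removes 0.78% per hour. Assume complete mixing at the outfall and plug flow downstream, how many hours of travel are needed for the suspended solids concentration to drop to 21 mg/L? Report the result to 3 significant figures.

229 h

Flow-weighted average: C = (3460·8.100 + 862.0·599.0) / 4322 = 544400/4322 = 126.0 mg/L.
0.78%/h lost → k = −ln(1 − 0.0078) = 0.007831 h⁻¹.
126.0·exp(−k·t) = 21 → t = ln(126.0/21)/k = 823600 s = 228.8 h.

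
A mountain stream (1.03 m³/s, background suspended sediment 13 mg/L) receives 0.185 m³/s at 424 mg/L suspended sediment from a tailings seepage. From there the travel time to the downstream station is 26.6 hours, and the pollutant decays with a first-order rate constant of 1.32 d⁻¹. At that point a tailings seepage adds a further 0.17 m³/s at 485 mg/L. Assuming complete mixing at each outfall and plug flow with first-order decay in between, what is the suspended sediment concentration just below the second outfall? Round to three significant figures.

74.9 mg/L

Flow-weighted average: C = (1.030·13.00 + 0.1850·424.0) / 1.215 = 91.83/1.215 = 75.58 mg/L; combined flow 1.215 m³/s.
After decay, C = 75.58 × e^(−kt) = 75.58 × 0.2315 = 17.50 mg/L.
Second outfall: C = (1.215·17.50 + 0.1700·485.0)/1.385 = 74.88 mg/L.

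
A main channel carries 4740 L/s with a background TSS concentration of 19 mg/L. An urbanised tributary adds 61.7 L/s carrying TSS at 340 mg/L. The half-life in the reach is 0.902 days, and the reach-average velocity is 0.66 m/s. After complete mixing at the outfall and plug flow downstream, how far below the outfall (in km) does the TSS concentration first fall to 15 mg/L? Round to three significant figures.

After mixing, C = (4740·19.00 + 61.70·340.0) / 4802 = 111000/4802 = 23.12 mg/L.
Half-life 0.902 d → k = ln 2 / 0.902 = 0.7685 d⁻¹.
Set 23.12·exp(−k·t) = 15 → t = ln(23.12/15)/k = 48670 s = 13.52 h.
Distance = v·t = 0.66·48670 = 32120 m = 32.12 km.

32.1 km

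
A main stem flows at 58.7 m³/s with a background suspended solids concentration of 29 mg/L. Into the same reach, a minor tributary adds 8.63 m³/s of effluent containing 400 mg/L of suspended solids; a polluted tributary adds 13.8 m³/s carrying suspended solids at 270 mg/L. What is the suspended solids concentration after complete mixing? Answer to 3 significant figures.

109 mg/L

Mass balance: C = (58.70·29.00 + 8.630·400.0 + 13.80·270.0) / 81.13 = 8880/81.13 = 109.5 mg/L.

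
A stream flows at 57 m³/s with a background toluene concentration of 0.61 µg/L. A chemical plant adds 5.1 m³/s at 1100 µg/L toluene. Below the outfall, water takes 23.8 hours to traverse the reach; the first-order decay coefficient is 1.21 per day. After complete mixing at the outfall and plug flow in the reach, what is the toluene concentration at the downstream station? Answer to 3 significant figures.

Conservation of mass: C = (57.00·0.6100 + 5.100·1100) / 62.10 = 5645/62.10 = 90.90 µg/L.
Applying C = C₀e^(−kt): 90.90 × 0.3012 = 27.38 µg/L.

27.4 µg/L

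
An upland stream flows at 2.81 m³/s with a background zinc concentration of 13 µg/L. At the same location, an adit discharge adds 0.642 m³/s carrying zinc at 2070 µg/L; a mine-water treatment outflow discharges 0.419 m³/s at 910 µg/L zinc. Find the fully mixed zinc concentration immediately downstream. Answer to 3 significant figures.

451 µg/L

Mixed concentration C = ΣQC/ΣQ = (2.810·13.00 + 0.6420·2070 + 0.4190·910.0) / 3.871 = 1747/3.871 = 451.2 µg/L.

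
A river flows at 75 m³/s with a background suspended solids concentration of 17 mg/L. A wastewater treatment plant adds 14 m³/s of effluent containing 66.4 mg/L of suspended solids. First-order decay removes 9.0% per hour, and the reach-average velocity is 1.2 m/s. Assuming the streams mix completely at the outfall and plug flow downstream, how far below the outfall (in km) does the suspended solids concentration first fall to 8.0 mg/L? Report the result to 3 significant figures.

51.8 km

Mass balance: C = (75.00·17.00 + 14.00·66.40) / 89.00 = 2205/89.00 = 24.77 mg/L.
9.0%/h lost → k = −ln(1 − 0.09) = 0.09431 h⁻¹.
Set 24.77·exp(−k·t) = 8.0 → t = ln(24.77/8.0)/k = 43140 s = 11.98 h.
Distance = v·t = 1.2·43140 = 51770 m = 51.77 km.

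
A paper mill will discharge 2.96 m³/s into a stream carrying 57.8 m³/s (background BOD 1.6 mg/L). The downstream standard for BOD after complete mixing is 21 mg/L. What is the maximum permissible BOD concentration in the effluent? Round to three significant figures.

400 mg/L

At the limit, (Qr·Cr + Qe·Cₑ)/(Qr + Qe) = 21:
Cₑ = (60.76·21 − 57.80·1.600) / 2.960 = 399.8 mg/L.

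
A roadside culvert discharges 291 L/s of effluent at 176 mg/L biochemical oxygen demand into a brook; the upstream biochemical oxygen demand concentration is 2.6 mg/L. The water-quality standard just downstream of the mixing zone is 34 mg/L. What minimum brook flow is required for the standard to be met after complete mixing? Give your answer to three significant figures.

Set C_mix = 34: (Q·2.600 + 291.0·176.0) / (Q + 291.0) = 34
→ Q = 291.0·(176.0 − 34)/(34 − 2.600) = 1316 L/s.

1320 L/s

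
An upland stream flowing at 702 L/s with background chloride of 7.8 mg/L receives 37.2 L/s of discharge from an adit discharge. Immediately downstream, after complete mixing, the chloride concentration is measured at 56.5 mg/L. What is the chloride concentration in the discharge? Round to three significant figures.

976 mg/L

Mass balance: 702.0·7.800 + 37.20·Cₑ = 739.2·56.50
→ Cₑ = (739.2·56.50 − 702.0·7.800) / 37.20 = 975.5 mg/L.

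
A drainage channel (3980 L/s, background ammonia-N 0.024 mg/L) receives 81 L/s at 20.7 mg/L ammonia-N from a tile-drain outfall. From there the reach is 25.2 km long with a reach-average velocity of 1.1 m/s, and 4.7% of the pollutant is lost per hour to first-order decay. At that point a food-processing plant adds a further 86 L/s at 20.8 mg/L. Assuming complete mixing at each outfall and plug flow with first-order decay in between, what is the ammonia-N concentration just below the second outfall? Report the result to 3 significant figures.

Conservation of mass: C = (3980·0.02400 + 81.00·20.70) / 4061 = 1772/4061 = 0.4364 mg/L; combined flow 4061 L/s.
Travel time t = 25.2·1000 / 1.1 = 22910 s = 6.364 h.
4.7%/h lost → k = −ln(1 − 0.047) = 0.04814 h⁻¹.
First-order decay: C = 0.4364·exp(−k·t) = 0.4364·0.7361 = 0.3212 mg/L.
Second outfall: C = (4061·0.3212 + 86.00·20.80)/4147 = 0.7459 mg/L.

0.746 mg/L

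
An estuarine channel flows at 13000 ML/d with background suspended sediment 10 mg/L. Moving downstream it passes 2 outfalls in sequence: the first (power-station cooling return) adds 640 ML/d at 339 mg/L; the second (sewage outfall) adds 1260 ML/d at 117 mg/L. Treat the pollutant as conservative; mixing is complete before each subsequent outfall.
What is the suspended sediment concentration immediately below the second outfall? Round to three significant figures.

After outfall 1: Q = 13000 + 640.0 = 13640 ML/d; C = (13000·10.00 + 640.0·339.0)/13640 = 25.44 mg/L.
After outfall 2: Q = 13640 + 1260 = 14900 ML/d; C = (13640·25.44 + 1260·117.0)/14900 = 33.18 mg/L.

33.2 mg/L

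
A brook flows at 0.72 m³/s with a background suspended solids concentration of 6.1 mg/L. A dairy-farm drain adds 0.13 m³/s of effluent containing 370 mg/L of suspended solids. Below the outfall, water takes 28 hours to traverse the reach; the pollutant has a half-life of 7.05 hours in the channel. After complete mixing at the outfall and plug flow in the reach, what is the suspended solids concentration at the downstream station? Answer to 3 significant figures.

After mixing, C = (0.7200·6.100 + 0.1300·370.0) / 0.8500 = 52.49/0.8500 = 61.76 mg/L.
Half-life 7.05 h → k = ln 2 / 7.05 = 0.09832 h⁻¹ = 2.360 d⁻¹.
First-order decay: C = 61.76·exp(−k·t) = 61.76·0.06374 = 3.936 mg/L.

3.94 mg/L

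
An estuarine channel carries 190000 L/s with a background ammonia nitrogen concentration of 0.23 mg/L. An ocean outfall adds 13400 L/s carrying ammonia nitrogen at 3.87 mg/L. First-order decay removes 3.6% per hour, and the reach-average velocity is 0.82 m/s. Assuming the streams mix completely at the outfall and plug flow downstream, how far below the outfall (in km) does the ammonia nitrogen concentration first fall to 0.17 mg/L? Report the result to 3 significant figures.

Mass balance: C = (190000·0.2300 + 13400·3.870) / 203400 = 95560/203400 = 0.4698 mg/L.
3.6%/h lost → k = −ln(1 − 0.036) = 0.03666 h⁻¹.
Set 0.4698·exp(−k·t) = 0.17 → t = ln(0.4698/0.17)/k = 99810 s = 27.73 h.
Distance = v·t = 0.82·99810 = 81840 m = 81.84 km.

81.8 km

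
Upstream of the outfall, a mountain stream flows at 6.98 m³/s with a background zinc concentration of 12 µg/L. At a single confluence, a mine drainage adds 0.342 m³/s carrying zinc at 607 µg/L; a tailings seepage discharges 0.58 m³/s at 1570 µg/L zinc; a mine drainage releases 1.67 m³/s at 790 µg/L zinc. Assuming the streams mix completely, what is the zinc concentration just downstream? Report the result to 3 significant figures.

263 µg/L

Conservation of mass: C = (6.980·12.00 + 0.3420·607.0 + 0.5800·1570 + 1.670·790.0) / 9.572 = 2521/9.572 = 263.4 µg/L.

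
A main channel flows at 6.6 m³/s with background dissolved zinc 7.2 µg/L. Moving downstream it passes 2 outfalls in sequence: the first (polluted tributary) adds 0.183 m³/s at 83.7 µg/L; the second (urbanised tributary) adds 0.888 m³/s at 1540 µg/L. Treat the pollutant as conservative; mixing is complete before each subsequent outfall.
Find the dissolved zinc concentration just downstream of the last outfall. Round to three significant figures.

186 µg/L

After outfall 1: Q = 6.600 + 0.1830 = 6.783 m³/s; C = (6.600·7.200 + 0.1830·83.70)/6.783 = 9.264 µg/L.
After outfall 2: Q = 6.783 + 0.8880 = 7.671 m³/s; C = (6.783·9.264 + 0.8880·1540)/7.671 = 186.5 µg/L.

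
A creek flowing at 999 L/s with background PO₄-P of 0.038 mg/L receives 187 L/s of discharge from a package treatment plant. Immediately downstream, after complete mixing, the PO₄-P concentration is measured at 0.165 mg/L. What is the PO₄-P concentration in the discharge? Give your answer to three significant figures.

0.843 mg/L

Mass balance: 999.0·0.03800 + 187.0·Cₑ = 1186·0.1650
→ Cₑ = (1186·0.1650 − 999.0·0.03800) / 187.0 = 0.8435 mg/L.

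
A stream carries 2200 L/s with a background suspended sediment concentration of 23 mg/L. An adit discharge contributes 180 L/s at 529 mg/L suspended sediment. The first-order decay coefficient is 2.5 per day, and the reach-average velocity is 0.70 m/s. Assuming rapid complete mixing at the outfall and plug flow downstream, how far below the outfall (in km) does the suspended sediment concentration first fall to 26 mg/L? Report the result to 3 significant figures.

20.7 km

After mixing, C = (2200·23.00 + 180.0·529.0) / 2380 = 145800/2380 = 61.27 mg/L.
Set 61.27·exp(−k·t) = 26 → t = ln(61.27/26)/k = 29620 s = 8.229 h.
Distance = v·t = 0.70·29620 = 20740 m = 20.74 km.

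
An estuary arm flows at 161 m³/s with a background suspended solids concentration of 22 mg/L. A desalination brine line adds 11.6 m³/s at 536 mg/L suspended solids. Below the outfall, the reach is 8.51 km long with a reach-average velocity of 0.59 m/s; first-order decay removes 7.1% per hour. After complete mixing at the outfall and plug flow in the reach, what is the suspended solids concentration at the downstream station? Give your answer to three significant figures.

42.1 mg/L

After mixing, C = (161.0·22.00 + 11.60·536.0) / 172.6 = 9760/172.6 = 56.54 mg/L.
Travel time t = 8.51·1000 / 0.59 = 14420 s = 4.007 h.
7.1%/h lost → k = −ln(1 − 0.071) = 0.07365 h⁻¹.
Decay over the reach: 56.54·exp(−kt) = 56.54·0.7445 = 42.10 mg/L.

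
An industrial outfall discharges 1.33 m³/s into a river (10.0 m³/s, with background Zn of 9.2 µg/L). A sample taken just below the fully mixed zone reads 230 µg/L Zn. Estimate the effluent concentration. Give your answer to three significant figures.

1890 µg/L

Mass balance: 10.00·9.200 + 1.330·Cₑ = 11.33·230.0
→ Cₑ = (11.33·230.0 − 10.00·9.200) / 1.330 = 1890 µg/L.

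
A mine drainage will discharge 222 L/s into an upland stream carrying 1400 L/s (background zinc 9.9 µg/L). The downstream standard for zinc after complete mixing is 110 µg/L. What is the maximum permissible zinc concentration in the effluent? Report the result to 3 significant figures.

741 µg/L

At the limit, (Qr·Cr + Qe·Cₑ)/(Qr + Qe) = 110:
Cₑ = (1622·110 − 1400·9.900) / 222.0 = 741.3 µg/L.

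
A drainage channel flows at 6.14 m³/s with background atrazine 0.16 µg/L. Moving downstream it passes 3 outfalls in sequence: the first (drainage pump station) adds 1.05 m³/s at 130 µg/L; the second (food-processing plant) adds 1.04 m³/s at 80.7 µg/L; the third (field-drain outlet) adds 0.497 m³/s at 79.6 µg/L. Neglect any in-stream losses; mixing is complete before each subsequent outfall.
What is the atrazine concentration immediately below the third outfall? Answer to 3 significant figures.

29.9 µg/L

Below outfall 1: Q → 7.190 m³/s, C = (6.140·0.1600 + 1.050·130.0)/7.190 = 19.12 µg/L.
Below outfall 2: Q → 8.230 m³/s, C = (7.190·19.12 + 1.040·80.70)/8.230 = 26.90 µg/L.
Below outfall 3: Q → 8.727 m³/s, C = (8.230·26.90 + 0.4970·79.60)/8.727 = 29.90 µg/L.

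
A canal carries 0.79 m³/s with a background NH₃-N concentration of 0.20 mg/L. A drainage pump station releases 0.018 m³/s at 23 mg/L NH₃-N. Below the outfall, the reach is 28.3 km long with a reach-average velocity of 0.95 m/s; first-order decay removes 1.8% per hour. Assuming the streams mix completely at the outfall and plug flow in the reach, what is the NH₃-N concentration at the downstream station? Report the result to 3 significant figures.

Mixed concentration C = ΣQC/ΣQ = (0.7900·0.2000 + 0.01800·23.00) / 0.8080 = 0.5720/0.8080 = 0.7079 mg/L.
Travel time t = 28.3·1000 / 0.95 = 29790 s = 8.275 h.
1.8%/h lost → k = −ln(1 − 0.018) = 0.01816 h⁻¹.
Decay over the reach: 0.7079·exp(−kt) = 0.7079·0.8604 = 0.6091 mg/L.

0.609 mg/L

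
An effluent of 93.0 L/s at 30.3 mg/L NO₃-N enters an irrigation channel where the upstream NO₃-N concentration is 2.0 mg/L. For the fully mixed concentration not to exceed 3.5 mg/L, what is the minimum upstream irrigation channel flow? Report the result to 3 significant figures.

Set C_mix = 3.5: (Q·2.000 + 93.00·30.30) / (Q + 93.00) = 3.5
→ Q = 93.00·(30.30 − 3.5)/(3.5 − 2.000) = 1662 L/s.

1660 L/s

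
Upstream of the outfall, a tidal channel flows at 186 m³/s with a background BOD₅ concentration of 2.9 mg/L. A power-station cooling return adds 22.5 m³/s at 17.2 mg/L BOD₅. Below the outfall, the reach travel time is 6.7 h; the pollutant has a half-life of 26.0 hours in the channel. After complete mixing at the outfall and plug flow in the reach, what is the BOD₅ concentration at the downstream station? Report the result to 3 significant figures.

3.72 mg/L

Mass balance: C = (186.0·2.900 + 22.50·17.20) / 208.5 = 926.4/208.5 = 4.443 mg/L.
Half-life 26.0 h → k = ln 2 / 26.0 = 0.02666 h⁻¹ = 0.6398 d⁻¹.
Decay over the reach: 4.443·exp(−kt) = 4.443·0.8364 = 3.716 mg/L.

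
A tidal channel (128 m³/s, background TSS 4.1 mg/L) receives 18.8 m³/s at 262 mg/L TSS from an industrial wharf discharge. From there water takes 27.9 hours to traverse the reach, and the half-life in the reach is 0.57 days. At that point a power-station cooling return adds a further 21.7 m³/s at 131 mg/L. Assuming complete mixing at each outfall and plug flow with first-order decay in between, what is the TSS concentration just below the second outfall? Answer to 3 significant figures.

24.7 mg/L

Mixed concentration C = ΣQC/ΣQ = (128.0·4.100 + 18.80·262.0) / 146.8 = 5450/146.8 = 37.13 mg/L; combined flow 146.8 m³/s.
Half-life 0.57 d → k = ln 2 / 0.57 = 1.216 d⁻¹.
Applying C = C₀e^(−kt): 37.13 × 0.2433 = 9.031 mg/L.
At the second outfall, C = (146.8·9.031 + 21.70·131.0) / (146.8 + 21.70) = 24.74 mg/L.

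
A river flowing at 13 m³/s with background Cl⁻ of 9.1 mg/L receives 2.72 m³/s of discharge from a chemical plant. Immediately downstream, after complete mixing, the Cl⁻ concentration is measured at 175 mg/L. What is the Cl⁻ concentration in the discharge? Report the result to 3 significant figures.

Mass balance: 13.00·9.100 + 2.720·Cₑ = 15.72·175.0
→ Cₑ = (15.72·175.0 − 13.00·9.100) / 2.720 = 967.9 mg/L.

968 mg/L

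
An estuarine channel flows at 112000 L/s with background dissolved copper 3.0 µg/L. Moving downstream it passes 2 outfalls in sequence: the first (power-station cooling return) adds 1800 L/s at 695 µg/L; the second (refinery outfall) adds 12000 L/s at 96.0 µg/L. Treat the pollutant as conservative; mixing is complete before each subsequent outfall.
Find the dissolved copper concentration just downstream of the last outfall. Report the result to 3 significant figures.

After outfall 1: Q = 112000 + 1800 = 113800 L/s; C = (112000·3.000 + 1800·695.0)/113800 = 13.95 µg/L.
After outfall 2: Q = 113800 + 12000 = 125800 L/s; C = (113800·13.95 + 12000·96.00)/125800 = 21.77 µg/L.

21.8 µg/L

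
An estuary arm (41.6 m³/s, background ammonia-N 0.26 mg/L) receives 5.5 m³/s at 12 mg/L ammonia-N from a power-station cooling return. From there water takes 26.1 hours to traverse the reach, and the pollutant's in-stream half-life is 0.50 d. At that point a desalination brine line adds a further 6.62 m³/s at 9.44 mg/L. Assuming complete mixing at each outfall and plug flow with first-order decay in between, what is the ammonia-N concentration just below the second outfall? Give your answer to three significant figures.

1.48 mg/L

Mixed concentration C = ΣQC/ΣQ = (41.60·0.2600 + 5.500·12.00) / 47.10 = 76.82/47.10 = 1.631 mg/L; combined flow 47.10 m³/s.
Half-life 0.50 d → k = ln 2 / 0.50 = 1.386 d⁻¹.
After decay, C = 1.631 × e^(−kt) = 1.631 × 0.2214 = 0.3612 mg/L.
At the second outfall, C = (47.10·0.3612 + 6.620·9.440) / (47.10 + 6.620) = 1.480 mg/L.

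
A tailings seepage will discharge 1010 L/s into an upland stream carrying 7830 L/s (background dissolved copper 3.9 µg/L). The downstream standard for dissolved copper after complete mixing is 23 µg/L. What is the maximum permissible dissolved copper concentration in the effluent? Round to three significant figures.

At the limit, (Qr·Cr + Qe·Cₑ)/(Qr + Qe) = 23:
Cₑ = (8840·23 − 7830·3.900) / 1010 = 171.1 µg/L.

171 µg/L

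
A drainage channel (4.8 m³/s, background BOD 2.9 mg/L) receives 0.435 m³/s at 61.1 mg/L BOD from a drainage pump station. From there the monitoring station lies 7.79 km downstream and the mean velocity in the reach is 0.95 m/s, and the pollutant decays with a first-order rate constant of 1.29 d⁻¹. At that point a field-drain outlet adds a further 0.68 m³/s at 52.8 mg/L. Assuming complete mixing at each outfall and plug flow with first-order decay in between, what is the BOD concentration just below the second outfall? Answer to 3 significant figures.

12.1 mg/L

Flow-weighted average: C = (4.800·2.900 + 0.4350·61.10) / 5.235 = 40.50/5.235 = 7.736 mg/L; combined flow 5.235 m³/s.
Travel time t = 7.79·1000 / 0.95 = 8200 s = 2.278 h.
Decay over the reach: 7.736·exp(−kt) = 7.736·0.8848 = 6.845 mg/L.
Second outfall: C = (5.235·6.845 + 0.6800·52.80)/5.915 = 12.13 mg/L.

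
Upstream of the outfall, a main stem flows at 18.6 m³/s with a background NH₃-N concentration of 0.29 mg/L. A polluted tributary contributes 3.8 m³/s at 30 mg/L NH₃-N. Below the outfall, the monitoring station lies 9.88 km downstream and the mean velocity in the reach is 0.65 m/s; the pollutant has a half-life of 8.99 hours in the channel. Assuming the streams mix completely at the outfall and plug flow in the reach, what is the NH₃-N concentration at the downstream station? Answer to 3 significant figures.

After mixing, C = (18.60·0.2900 + 3.800·30.00) / 22.40 = 119.4/22.40 = 5.330 mg/L.
Travel time t = 9.88·1000 / 0.65 = 15200 s = 4.222 h.
Half-life 8.99 h → k = ln 2 / 8.99 = 0.07710 h⁻¹ = 1.850 d⁻¹.
Decay over the reach: 5.330·exp(−kt) = 5.330·0.7221 = 3.849 mg/L.

3.85 mg/L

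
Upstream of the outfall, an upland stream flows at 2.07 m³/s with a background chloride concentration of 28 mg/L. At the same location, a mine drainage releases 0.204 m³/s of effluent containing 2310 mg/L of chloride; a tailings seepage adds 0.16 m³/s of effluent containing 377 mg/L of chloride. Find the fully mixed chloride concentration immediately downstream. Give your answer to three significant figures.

After mixing, C = (2.070·28.00 + 0.2040·2310 + 0.1600·377.0) / 2.434 = 589.5/2.434 = 242.2 mg/L.

242 mg/L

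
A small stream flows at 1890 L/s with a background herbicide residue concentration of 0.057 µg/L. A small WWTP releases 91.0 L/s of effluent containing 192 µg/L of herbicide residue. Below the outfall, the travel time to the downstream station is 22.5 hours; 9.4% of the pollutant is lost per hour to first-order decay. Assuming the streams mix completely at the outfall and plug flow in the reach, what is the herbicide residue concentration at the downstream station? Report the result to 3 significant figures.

0.963 µg/L

Conservation of mass: C = (1890·0.05700 + 91.00·192.0) / 1981 = 17580/1981 = 8.874 µg/L.
9.4%/h lost → k = −ln(1 − 0.094) = 0.09872 h⁻¹.
After decay, C = 8.874 × e^(−kt) = 8.874 × 0.1085 = 0.9627 µg/L.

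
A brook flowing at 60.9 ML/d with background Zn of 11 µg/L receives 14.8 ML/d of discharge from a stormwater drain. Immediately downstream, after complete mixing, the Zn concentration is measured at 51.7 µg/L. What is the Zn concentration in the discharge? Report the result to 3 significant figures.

219 µg/L

Mass balance: 60.90·11.00 + 14.80·Cₑ = 75.70·51.70
→ Cₑ = (75.70·51.70 − 60.90·11.00) / 14.80 = 219.2 µg/L.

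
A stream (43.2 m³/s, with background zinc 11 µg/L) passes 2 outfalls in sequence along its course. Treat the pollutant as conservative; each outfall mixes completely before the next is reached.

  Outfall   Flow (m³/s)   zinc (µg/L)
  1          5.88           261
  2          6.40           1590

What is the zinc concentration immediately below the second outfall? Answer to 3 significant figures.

Outfall 1: combined Q = 49.08 m³/s; C = (43.20·11.00 + 5.880·261.0)/49.08 = 40.95 µg/L.
Outfall 2: combined Q = 55.48 m³/s; C = (49.08·40.95 + 6.400·1590)/55.48 = 219.6 µg/L.

220 µg/L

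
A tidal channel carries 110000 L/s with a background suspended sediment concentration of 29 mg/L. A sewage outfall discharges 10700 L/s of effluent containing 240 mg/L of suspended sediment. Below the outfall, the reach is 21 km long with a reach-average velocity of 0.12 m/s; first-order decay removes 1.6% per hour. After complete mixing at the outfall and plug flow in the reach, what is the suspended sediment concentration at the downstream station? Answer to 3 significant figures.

21.8 mg/L

After mixing, C = (110000·29.00 + 10700·240.0) / 120700 = 5758000/120700 = 47.71 mg/L.
Travel time t = 21·1000 / 0.12 = 175000 s = 48.61 h.
1.6%/h lost → k = −ln(1 − 0.016) = 0.01613 h⁻¹.
Decay over the reach: 47.71·exp(−kt) = 47.71·0.4565 = 21.78 mg/L.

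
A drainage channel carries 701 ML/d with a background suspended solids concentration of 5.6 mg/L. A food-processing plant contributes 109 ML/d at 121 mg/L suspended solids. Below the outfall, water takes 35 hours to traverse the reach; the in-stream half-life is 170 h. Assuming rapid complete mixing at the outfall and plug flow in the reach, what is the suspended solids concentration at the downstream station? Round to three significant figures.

18.3 mg/L

After mixing, C = (701.0·5.600 + 109.0·121.0) / 810.0 = 17110/810.0 = 21.13 mg/L.
Half-life 170 h → k = ln 2 / 170 = 0.004077 h⁻¹ = 0.09786 d⁻¹.
First-order decay: C = 21.13·exp(−k·t) = 21.13·0.8670 = 18.32 mg/L.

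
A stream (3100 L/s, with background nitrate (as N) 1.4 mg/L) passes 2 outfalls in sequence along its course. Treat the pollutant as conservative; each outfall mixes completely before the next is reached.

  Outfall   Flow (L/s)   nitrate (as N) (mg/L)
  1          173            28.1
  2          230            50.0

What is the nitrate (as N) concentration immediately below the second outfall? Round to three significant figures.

After outfall 1: Q = 3100 + 173.0 = 3273 L/s; C = (3100·1.400 + 173.0·28.10)/3273 = 2.811 mg/L.
After outfall 2: Q = 3273 + 230.0 = 3503 L/s; C = (3273·2.811 + 230.0·50.00)/3503 = 5.910 mg/L.

5.91 mg/L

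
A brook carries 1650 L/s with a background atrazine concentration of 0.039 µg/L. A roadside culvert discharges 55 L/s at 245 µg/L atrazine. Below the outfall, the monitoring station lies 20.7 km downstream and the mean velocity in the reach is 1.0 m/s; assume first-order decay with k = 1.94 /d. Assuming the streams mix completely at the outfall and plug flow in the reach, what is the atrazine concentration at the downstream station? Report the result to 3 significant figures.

After mixing, C = (1650·0.03900 + 55.00·245.0) / 1705 = 13540/1705 = 7.941 µg/L.
Travel time t = 20.7·1000 / 1.0 = 20700 s = 5.750 h.
Decay over the reach: 7.941·exp(−kt) = 7.941·0.6283 = 4.989 µg/L.

4.99 µg/L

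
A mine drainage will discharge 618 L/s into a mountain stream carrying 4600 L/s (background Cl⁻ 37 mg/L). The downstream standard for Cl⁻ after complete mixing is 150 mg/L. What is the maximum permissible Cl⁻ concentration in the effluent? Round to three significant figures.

991 mg/L

At the limit, (Qr·Cr + Qe·Cₑ)/(Qr + Qe) = 150:
Cₑ = (5218·150 − 4600·37.00) / 618.0 = 991.1 mg/L.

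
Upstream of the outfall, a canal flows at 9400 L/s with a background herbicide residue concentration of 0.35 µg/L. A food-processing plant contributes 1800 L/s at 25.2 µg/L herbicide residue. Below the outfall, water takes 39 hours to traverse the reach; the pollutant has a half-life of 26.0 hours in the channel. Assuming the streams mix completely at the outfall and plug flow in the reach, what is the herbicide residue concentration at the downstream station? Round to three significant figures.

Mass balance: C = (9400·0.3500 + 1800·25.20) / 11200 = 48650/11200 = 4.344 µg/L.
Half-life 26.0 h → k = ln 2 / 26.0 = 0.02666 h⁻¹ = 0.6398 d⁻¹.
Decay over the reach: 4.344·exp(−kt) = 4.344·0.3536 = 1.536 µg/L.

1.54 µg/L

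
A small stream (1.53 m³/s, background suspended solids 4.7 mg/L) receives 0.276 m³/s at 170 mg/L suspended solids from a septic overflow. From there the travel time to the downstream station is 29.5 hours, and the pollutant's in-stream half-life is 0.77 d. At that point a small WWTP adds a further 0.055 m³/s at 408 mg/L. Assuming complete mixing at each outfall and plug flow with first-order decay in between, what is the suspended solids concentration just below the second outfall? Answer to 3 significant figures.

Mass balance: C = (1.530·4.700 + 0.2760·170.0) / 1.806 = 54.11/1.806 = 29.96 mg/L; combined flow 1.806 m³/s.
Half-life 0.77 d → k = ln 2 / 0.77 = 0.9002 d⁻¹.
After decay, C = 29.96 × e^(−kt) = 29.96 × 0.3307 = 9.909 mg/L.
At the second outfall, C = (1.806·9.909 + 0.05500·408.0) / (1.806 + 0.05500) = 21.67 mg/L.

21.7 mg/L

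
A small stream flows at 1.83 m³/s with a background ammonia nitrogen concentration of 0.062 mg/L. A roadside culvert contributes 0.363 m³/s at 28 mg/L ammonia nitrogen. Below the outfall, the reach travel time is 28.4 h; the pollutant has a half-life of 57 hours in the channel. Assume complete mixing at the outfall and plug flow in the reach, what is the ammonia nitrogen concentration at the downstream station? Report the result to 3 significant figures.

3.32 mg/L

After mixing, C = (1.830·0.06200 + 0.3630·28.00) / 2.193 = 10.28/2.193 = 4.686 mg/L.
Half-life 57 h → k = ln 2 / 57 = 0.01216 h⁻¹ = 0.2919 d⁻¹.
Applying C = C₀e^(−kt): 4.686 × 0.7080 = 3.318 mg/L.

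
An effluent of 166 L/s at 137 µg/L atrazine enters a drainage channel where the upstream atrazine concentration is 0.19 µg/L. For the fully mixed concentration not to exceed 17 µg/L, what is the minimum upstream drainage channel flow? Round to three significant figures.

1190 L/s

Set C_mix = 17: (Q·0.1900 + 166.0·137.0) / (Q + 166.0) = 17
→ Q = 166.0·(137.0 − 17)/(17 − 0.1900) = 1185 L/s.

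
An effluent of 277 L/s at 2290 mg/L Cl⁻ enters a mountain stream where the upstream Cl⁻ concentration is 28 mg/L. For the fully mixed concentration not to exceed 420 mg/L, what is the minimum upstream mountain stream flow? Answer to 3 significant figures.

Set C_mix = 420: (Q·28.00 + 277.0·2290) / (Q + 277.0) = 420
→ Q = 277.0·(2290 − 420)/(420 − 28.00) = 1321 L/s.

1320 L/s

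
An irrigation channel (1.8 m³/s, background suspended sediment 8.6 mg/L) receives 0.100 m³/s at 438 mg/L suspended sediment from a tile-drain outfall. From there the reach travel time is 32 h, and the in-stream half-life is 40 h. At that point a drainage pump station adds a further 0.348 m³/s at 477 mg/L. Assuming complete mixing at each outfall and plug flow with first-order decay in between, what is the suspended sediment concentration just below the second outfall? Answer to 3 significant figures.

Flow-weighted average: C = (1.800·8.600 + 0.1000·438.0) / 1.900 = 59.28/1.900 = 31.20 mg/L; combined flow 1.900 m³/s.
Half-life 40 h → k = ln 2 / 40 = 0.01733 h⁻¹ = 0.4159 d⁻¹.
Applying C = C₀e^(−kt): 31.20 × 0.5743 = 17.92 mg/L.
Second outfall: C = (1.900·17.92 + 0.3480·477.0)/2.248 = 88.99 mg/L.

89.0 mg/L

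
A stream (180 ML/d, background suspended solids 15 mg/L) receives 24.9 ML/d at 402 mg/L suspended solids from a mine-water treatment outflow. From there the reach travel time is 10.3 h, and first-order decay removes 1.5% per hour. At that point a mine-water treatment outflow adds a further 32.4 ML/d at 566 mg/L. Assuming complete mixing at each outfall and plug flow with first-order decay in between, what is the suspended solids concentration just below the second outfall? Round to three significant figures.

After mixing, C = (180.0·15.00 + 24.90·402.0) / 204.9 = 12710/204.9 = 62.03 mg/L; combined flow 204.9 ML/d.
1.5%/h lost → k = −ln(1 − 0.015) = 0.01511 h⁻¹.
Decay over the reach: 62.03·exp(−kt) = 62.03·0.8558 = 53.09 mg/L.
Second outfall: C = (204.9·53.09 + 32.40·566.0)/237.3 = 123.1 mg/L.

123 mg/L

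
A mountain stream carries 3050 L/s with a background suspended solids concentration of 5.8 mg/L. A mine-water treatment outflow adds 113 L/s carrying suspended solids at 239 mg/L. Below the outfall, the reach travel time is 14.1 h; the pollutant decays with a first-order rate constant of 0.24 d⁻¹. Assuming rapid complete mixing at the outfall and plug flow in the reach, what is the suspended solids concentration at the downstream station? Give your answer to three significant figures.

Conservation of mass: C = (3050·5.800 + 113.0·239.0) / 3163 = 44700/3163 = 14.13 mg/L.
First-order decay: C = 14.13·exp(−k·t) = 14.13·0.8685 = 12.27 mg/L.

12.3 mg/L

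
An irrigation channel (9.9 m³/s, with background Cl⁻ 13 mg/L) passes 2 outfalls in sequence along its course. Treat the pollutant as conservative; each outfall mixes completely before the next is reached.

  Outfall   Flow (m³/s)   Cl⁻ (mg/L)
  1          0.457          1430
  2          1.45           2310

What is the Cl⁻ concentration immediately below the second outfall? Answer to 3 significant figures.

Below outfall 1: Q → 10.36 m³/s, C = (9.900·13.00 + 0.4570·1430)/10.36 = 75.52 mg/L.
Below outfall 2: Q → 11.81 m³/s, C = (10.36·75.52 + 1.450·2310)/11.81 = 349.9 mg/L.

350 mg/L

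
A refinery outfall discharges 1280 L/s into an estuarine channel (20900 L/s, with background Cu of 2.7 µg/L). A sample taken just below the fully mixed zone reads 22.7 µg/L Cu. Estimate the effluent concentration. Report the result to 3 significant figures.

Mass balance: 20900·2.700 + 1280·Cₑ = 22180·22.70
→ Cₑ = (22180·22.70 − 20900·2.700) / 1280 = 349.3 µg/L.

349 µg/L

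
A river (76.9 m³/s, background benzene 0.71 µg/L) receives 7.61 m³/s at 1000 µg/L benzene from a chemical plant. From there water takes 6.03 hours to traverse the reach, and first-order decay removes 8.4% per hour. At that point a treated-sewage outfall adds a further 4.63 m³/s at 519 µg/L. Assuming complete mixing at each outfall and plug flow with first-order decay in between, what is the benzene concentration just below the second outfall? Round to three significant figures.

77.6 µg/L

Conservation of mass: C = (76.90·0.7100 + 7.610·1000) / 84.51 = 7665/84.51 = 90.69 µg/L; combined flow 84.51 m³/s.
8.4%/h lost → k = −ln(1 − 0.084) = 0.08774 h⁻¹.
Applying C = C₀e^(−kt): 90.69 × 0.5892 = 53.43 µg/L.
At the second outfall, C = (84.51·53.43 + 4.630·519.0) / (84.51 + 4.630) = 77.62 µg/L.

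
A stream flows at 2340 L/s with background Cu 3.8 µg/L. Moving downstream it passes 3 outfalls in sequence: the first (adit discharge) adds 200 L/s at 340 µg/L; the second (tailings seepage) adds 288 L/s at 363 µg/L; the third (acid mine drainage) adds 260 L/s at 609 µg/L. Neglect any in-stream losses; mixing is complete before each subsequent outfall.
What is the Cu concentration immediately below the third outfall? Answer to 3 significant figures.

110 µg/L

Below outfall 1: Q → 2540 L/s, C = (2340·3.800 + 200.0·340.0)/2540 = 30.27 µg/L.
Below outfall 2: Q → 2828 L/s, C = (2540·30.27 + 288.0·363.0)/2828 = 64.16 µg/L.
Below outfall 3: Q → 3088 L/s, C = (2828·64.16 + 260.0·609.0)/3088 = 110.0 µg/L.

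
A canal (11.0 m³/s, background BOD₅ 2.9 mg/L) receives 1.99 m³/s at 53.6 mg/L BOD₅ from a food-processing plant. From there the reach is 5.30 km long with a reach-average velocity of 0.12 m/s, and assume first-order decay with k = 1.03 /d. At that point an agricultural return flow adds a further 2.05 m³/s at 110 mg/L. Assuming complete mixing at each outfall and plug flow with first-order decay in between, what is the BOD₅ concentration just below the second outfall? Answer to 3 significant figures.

After mixing, C = (11.00·2.900 + 1.990·53.60) / 12.99 = 138.6/12.99 = 10.67 mg/L; combined flow 12.99 m³/s.
Travel time t = 5.30·1000 / 0.12 = 44170 s = 12.27 h.
Applying C = C₀e^(−kt): 10.67 × 0.5907 = 6.300 mg/L.
At the second outfall, C = (12.99·6.300 + 2.050·110.0) / (12.99 + 2.050) = 20.44 mg/L.

20.4 mg/L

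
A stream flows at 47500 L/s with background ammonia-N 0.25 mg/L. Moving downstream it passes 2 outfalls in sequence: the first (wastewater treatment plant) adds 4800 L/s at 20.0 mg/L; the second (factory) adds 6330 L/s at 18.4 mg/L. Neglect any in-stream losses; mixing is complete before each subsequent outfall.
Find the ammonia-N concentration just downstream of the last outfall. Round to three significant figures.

Outfall 1: combined Q = 52300 L/s; C = (47500·0.2500 + 4800·20.00)/52300 = 2.063 mg/L.
Outfall 2: combined Q = 58630 L/s; C = (52300·2.063 + 6330·18.40)/58630 = 3.826 mg/L.

3.83 mg/L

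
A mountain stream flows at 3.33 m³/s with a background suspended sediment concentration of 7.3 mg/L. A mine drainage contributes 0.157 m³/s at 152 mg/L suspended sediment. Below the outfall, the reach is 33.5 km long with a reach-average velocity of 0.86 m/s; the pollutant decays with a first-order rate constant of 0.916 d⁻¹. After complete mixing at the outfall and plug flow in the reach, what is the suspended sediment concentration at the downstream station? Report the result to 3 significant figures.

9.14 mg/L

Conservation of mass: C = (3.330·7.300 + 0.1570·152.0) / 3.487 = 48.17/3.487 = 13.82 mg/L.
Travel time t = 33.5·1000 / 0.86 = 38950 s = 10.82 h.
Decay over the reach: 13.82·exp(−kt) = 13.82·0.6617 = 9.141 mg/L.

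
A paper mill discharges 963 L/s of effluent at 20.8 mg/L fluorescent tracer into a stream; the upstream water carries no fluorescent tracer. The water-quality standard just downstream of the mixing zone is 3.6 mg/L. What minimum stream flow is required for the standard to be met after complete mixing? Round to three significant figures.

Set C_mix = 3.6: (Q·0 + 963.0·20.80) / (Q + 963.0) = 3.6
→ Q = 963.0·(20.80 − 3.6)/(3.6 − 0) = 4601 L/s.

4600 L/s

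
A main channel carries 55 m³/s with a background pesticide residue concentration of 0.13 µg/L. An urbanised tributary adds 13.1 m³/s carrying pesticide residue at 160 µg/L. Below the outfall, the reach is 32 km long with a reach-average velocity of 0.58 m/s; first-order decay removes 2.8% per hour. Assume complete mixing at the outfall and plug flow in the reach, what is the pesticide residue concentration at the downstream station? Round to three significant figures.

Conservation of mass: C = (55.00·0.1300 + 13.10·160.0) / 68.10 = 2103/68.10 = 30.88 µg/L.
Travel time t = 32·1000 / 0.58 = 55170 s = 15.33 h.
2.8%/h lost → k = −ln(1 − 0.028) = 0.02840 h⁻¹.
First-order decay: C = 30.88·exp(−k·t) = 30.88·0.6471 = 19.98 µg/L.

20.0 µg/L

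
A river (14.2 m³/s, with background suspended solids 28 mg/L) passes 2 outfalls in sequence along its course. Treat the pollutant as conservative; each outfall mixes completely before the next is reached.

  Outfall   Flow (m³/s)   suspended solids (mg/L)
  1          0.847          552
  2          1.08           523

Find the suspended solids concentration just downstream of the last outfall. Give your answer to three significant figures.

After outfall 1: Q = 14.20 + 0.8470 = 15.05 m³/s; C = (14.20·28.00 + 0.8470·552.0)/15.05 = 57.50 mg/L.
After outfall 2: Q = 15.05 + 1.080 = 16.13 m³/s; C = (15.05·57.50 + 1.080·523.0)/16.13 = 88.67 mg/L.

88.7 mg/L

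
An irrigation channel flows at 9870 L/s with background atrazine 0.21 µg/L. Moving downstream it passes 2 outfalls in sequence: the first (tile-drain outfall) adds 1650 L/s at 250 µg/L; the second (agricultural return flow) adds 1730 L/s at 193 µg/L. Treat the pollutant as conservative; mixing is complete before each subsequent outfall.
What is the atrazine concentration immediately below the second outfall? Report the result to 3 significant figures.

Below outfall 1: Q → 11520 L/s, C = (9870·0.2100 + 1650·250.0)/11520 = 35.99 µg/L.
Below outfall 2: Q → 13250 L/s, C = (11520·35.99 + 1730·193.0)/13250 = 56.49 µg/L.

56.5 µg/L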